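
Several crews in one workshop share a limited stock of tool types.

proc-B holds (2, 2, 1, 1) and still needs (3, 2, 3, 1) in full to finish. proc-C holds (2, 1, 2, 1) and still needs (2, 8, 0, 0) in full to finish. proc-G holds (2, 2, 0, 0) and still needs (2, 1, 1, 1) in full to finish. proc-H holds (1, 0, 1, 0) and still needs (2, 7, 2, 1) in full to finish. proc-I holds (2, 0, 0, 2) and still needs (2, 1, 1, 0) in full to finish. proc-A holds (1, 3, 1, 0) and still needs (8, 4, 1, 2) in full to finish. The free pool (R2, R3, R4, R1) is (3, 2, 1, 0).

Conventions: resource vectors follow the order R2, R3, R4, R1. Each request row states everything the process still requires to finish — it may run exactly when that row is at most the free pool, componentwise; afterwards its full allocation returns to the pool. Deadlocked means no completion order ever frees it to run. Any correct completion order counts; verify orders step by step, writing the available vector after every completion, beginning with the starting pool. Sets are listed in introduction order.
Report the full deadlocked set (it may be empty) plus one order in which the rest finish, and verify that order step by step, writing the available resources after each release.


Deadlocked: proc-B, proc-C, proc-H and proc-A.
Key observation: after proc-I, proc-G the pool peaks at (7, 4, 1, 2), and each blocked process is short somewhere: proc-B on R4; proc-C on R3; proc-H on R3, R4; proc-A on R2.
The rest can finish in the order proc-I, proc-G. Step-by-step check:
  pool = (3, 2, 1, 0)
  run proc-I (needs (2, 1, 1, 0), free (3, 2, 1, 0)); after release of (2, 0, 0, 2) the pool is (5, 2, 1, 2)
  run proc-G (needs (2, 1, 1, 1), free (5, 2, 1, 2)); after release of (2, 2, 0, 0) the pool is (7, 4, 1, 2)
None of the blocked processes ever fits:
  blocked: proc-B wants (3, 2, 3, 1), pool (7, 4, 1, 2) — not enough R4
  blocked: proc-C wants (2, 8, 0, 0), pool (7, 4, 1, 2) — not enough R3
  blocked: proc-H wants (2, 7, 2, 1), pool (7, 4, 1, 2) — not enough R3 and R4
  blocked: proc-A wants (8, 4, 1, 2), pool (7, 4, 1, 2) — not enough R2


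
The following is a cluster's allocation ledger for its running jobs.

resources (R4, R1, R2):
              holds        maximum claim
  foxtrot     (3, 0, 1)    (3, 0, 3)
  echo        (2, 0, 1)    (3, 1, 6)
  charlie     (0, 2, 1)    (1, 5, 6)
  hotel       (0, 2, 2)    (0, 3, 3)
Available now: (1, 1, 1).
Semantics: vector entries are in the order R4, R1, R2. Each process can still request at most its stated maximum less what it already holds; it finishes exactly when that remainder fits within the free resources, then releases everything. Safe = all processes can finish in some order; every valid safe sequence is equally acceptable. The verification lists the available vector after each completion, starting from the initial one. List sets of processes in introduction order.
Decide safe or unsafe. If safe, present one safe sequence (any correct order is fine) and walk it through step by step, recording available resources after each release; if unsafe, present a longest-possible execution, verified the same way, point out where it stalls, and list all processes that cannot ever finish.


UNSAFE.
Key observation: even finishing hotel, foxtrot leaves just (4, 3, 4) free — too little R2 for any of the remaining processes.
A maximal execution: hotel, foxtrot — then nothing else fits. Check, step by step:
  pool = (1, 1, 1)
  run hotel (needs (0, 1, 1), free (1, 1, 1)); after release of (0, 2, 2) the pool is (1, 3, 3)
  run foxtrot (needs (0, 0, 2), free (1, 3, 3)); after release of (3, 0, 1) the pool is (4, 3, 4)
  echo still needs (1, 1, 5) but only (4, 3, 4) is free — short on R2
  charlie still needs (1, 3, 5) but only (4, 3, 4) is free — short on R2
Never able to finish: echo and charlie.


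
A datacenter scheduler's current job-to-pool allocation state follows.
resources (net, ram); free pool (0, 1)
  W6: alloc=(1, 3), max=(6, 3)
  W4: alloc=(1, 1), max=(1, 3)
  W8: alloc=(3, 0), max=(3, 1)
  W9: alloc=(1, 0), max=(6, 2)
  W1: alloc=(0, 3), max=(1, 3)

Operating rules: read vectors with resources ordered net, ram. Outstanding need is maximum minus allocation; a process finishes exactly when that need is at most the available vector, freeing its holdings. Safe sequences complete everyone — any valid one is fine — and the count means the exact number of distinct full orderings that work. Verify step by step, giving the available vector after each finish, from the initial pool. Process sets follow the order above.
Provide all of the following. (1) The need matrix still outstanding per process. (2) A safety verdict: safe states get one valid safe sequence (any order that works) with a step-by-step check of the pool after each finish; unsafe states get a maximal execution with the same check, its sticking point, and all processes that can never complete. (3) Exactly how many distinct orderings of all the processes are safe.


(1) Need matrix, components ordered net, ram:
  W6: (5, 0)
  W4: (0, 2)
  W8: (0, 1)
  W9: (5, 2)
  W1: (1, 0)
(2) The state is UNSAFE.
Key observation: once W8, W1, W4 finish, the pool peaks at (4, 5) — and every remaining process still needs more net than that.
Going as far as possible: W8, W1, W4; after that, nothing fits. Walking it through:
  pool = (0, 1)
  run W8 (needs (0, 1), free (0, 1)); after release of (3, 0) the pool is (3, 1)
  run W1 (needs (1, 0), free (3, 1)); after release of (0, 3) the pool is (3, 4)
  run W4 (needs (0, 2), free (3, 4)); after release of (1, 1) the pool is (4, 5)
  blocked: W6 wants (5, 0), pool (4, 5) — not enough net
  blocked: W9 wants (5, 2), pool (4, 5) — not enough net
Never able to finish: W6 and W9.
(3) Precisely 0 of the possible complete orderings are safe sequences.


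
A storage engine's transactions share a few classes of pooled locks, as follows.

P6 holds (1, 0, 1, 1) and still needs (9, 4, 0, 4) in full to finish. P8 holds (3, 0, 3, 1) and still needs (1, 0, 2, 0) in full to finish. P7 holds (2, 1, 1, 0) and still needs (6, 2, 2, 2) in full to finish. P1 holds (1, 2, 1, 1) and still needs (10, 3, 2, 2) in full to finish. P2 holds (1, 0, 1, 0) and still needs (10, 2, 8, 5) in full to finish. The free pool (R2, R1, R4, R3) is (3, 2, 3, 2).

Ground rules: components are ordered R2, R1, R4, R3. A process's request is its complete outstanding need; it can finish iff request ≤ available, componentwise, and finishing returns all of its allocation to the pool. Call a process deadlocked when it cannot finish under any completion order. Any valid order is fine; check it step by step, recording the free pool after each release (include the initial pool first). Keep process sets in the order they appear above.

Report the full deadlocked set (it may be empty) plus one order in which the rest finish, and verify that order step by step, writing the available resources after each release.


Deadlocked set: P6, P1 and P2.
Key observation: the wall is R2: completing P8, P7 brings the pool only to (8, 3, 7, 3), and all the rest need more.
The rest can finish in the order P8, P7. Step-by-step check:
  pool = (3, 2, 3, 2)
  P8 needs (1, 0, 2, 0) <= (3, 2, 3, 2) -> finishes; pool += (3, 0, 3, 1) = (6, 2, 6, 3)
  P7 needs (6, 2, 2, 2) <= (6, 2, 6, 3) -> finishes; pool += (2, 1, 1, 0) = (8, 3, 7, 3)
The stuck group stays short no matter what:
  P6 still needs (9, 4, 0, 4) but only (8, 3, 7, 3) is free — short on R2, R1 and R3
  P1 still needs (10, 3, 2, 2) but only (8, 3, 7, 3) is free — short on R2
  P2 still needs (10, 2, 8, 5) but only (8, 3, 7, 3) is free — short on R2, R4 and R3


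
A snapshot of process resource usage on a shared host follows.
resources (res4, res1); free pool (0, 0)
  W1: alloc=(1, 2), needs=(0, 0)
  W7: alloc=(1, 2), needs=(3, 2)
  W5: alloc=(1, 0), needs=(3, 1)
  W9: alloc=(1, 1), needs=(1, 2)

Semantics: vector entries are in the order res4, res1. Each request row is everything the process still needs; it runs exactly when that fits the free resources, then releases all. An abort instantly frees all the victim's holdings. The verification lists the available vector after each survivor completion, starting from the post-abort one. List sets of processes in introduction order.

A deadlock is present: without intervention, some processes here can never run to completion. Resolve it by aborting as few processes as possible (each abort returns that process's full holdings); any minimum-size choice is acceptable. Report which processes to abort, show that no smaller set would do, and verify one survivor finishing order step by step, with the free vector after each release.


Minimum abort set: W5.
Key observation: no ordering could ever have run W7 before the abort of W5; with (1, 0) back in the pool it fits at step 3.
No smaller set exists: with zero aborts the deadlock remains.
Survivors finish in the order: W1, W9, W7. Check, step by step (pool after the aborts first):
  pool = (1, 0)
  W1: need (0, 0) fits (1, 0); releases (1, 2), pool now (2, 2)
  W9: need (1, 2) fits (2, 2); releases (1, 1), pool now (3, 3)
  W7: need (3, 2) fits (3, 3); releases (1, 2), pool now (4, 5)


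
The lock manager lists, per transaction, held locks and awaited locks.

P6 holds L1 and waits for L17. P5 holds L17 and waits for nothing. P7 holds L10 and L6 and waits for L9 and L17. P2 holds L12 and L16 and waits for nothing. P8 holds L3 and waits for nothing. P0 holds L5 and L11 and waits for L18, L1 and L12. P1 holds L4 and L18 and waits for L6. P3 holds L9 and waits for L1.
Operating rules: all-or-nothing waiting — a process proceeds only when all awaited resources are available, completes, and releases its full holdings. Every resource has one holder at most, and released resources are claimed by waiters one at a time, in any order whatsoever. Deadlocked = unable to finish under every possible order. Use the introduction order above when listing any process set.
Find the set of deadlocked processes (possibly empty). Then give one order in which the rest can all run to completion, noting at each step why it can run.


The deadlocked set is empty.
Key observation: there is no circular wait here — follow any chain and it reaches a process that is free to run now.
The rest can finish in the order P5, P8, P2, P6, P3, P7, P1, P0.
Step-by-step check:
  P5 waits on nothing -> runs at once and releases L17
  P8 waits on nothing -> runs at once and releases L3
  P2 waits on nothing -> runs at once and releases L12 and L16
  P6: everything it awaited (L17) is free; runs, freeing L1
  P3: everything it awaited (L1) is free; runs, freeing L9
  P7: everything it awaited (L9 and L17) is free; runs, freeing L10 and L6
  P1: everything it awaited (L6) is free; runs, freeing L4 and L18
  P0: everything it awaited (L18, L1 and L12) is free; runs, freeing L5 and L11


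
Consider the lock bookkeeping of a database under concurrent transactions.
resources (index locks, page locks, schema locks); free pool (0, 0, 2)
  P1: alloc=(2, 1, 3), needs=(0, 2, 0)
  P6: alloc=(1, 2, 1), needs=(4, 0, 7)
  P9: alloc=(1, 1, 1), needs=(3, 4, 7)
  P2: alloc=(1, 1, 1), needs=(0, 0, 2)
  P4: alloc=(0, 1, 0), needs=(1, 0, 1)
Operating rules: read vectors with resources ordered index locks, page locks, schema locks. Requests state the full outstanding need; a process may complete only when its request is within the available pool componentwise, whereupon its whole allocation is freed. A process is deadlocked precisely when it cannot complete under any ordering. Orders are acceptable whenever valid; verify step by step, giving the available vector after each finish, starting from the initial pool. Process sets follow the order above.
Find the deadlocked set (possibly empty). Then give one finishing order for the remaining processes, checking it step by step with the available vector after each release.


The deadlocked set is P6 and P9.
Key observation: the wall is schema locks: completing P2, P4, P1 brings the pool only to (3, 3, 6), and all the rest need more.
A valid finishing order for the others: P2, P4, P1. Step-by-step check:
  pool = (0, 0, 2)
  P2 needs (0, 0, 2) <= (0, 0, 2) -> finishes; pool += (1, 1, 1) = (1, 1, 3)
  P4 needs (1, 0, 1) <= (1, 1, 3) -> finishes; pool += (0, 1, 0) = (1, 2, 3)
  P1 needs (0, 2, 0) <= (1, 2, 3) -> finishes; pool += (2, 1, 3) = (3, 3, 6)
The blocked processes can never fit:
  blocked: P6 wants (4, 0, 7), pool (3, 3, 6) — not enough index locks and schema locks
  blocked: P9 wants (3, 4, 7), pool (3, 3, 6) — not enough page locks and schema locks


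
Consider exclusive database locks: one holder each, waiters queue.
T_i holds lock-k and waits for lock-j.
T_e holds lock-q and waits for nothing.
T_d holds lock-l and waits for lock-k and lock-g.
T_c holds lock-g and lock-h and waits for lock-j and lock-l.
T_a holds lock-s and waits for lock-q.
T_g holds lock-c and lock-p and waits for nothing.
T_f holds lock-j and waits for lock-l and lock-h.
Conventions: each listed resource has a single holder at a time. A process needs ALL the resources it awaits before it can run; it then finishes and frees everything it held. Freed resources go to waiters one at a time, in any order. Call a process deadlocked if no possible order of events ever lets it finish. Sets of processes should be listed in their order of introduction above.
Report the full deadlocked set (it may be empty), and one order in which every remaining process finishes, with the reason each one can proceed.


Deadlocked: T_i, T_d, T_c and T_f.
Key observation: the knot is the closed ring of waits T_i -> T_f -> T_d -> T_i; T_c is caught in further circular waits.
One completion order for the rest: T_e, T_g, T_a.
Step-by-step check:
  run T_e (it waits on nothing); releases lock-q
  run T_g (it waits on nothing); releases lock-c and lock-p
  T_a waits on lock-q — all released -> runs and releases lock-s


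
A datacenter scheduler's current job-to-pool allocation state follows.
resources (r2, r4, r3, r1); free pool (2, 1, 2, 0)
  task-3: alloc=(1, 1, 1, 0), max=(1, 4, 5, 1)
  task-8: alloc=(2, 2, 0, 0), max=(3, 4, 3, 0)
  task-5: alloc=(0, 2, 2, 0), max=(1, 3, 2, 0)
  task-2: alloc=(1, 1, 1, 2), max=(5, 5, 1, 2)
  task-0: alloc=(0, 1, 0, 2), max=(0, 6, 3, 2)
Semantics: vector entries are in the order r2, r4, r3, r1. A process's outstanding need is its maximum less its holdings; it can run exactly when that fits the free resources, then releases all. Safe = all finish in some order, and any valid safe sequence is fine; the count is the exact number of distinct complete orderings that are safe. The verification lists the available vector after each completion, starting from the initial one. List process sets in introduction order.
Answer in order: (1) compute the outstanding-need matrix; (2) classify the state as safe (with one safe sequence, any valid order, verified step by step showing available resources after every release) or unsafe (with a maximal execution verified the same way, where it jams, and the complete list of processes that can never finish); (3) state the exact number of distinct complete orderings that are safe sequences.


(1) Outstanding need per process (order r2, r4, r3, r1):
  task-3: (0, 3, 4, 1)
  task-8: (1, 2, 3, 0)
  task-5: (1, 1, 0, 0)
  task-2: (4, 4, 0, 0)
  task-0: (0, 5, 3, 0)
(2) SAFE, for example via the order task-5, task-8, task-2, task-3, task-0.
Key observation: task-5 marks the first exact bind of the order: its need (1, 1, 0, 0) fits the free (2, 1, 2, 0) with zero slack on a requested resource.
Step-by-step check:
  pool = (2, 1, 2, 0)
  run task-5 (needs (1, 1, 0, 0), free (2, 1, 2, 0)); after release of (0, 2, 2, 0) the pool is (2, 3, 4, 0)
  run task-8 (needs (1, 2, 3, 0), free (2, 3, 4, 0)); after release of (2, 2, 0, 0) the pool is (4, 5, 4, 0)
  run task-2 (needs (4, 4, 0, 0), free (4, 5, 4, 0)); after release of (1, 1, 1, 2) the pool is (5, 6, 5, 2)
  run task-3 (needs (0, 3, 4, 1), free (5, 6, 5, 2)); after release of (1, 1, 1, 0) the pool is (6, 7, 6, 2)
  run task-0 (needs (0, 5, 3, 0), free (6, 7, 6, 2)); after release of (0, 1, 0, 2) the pool is (6, 8, 6, 4)
(3) Precisely 4 of the possible complete orderings are safe sequences.


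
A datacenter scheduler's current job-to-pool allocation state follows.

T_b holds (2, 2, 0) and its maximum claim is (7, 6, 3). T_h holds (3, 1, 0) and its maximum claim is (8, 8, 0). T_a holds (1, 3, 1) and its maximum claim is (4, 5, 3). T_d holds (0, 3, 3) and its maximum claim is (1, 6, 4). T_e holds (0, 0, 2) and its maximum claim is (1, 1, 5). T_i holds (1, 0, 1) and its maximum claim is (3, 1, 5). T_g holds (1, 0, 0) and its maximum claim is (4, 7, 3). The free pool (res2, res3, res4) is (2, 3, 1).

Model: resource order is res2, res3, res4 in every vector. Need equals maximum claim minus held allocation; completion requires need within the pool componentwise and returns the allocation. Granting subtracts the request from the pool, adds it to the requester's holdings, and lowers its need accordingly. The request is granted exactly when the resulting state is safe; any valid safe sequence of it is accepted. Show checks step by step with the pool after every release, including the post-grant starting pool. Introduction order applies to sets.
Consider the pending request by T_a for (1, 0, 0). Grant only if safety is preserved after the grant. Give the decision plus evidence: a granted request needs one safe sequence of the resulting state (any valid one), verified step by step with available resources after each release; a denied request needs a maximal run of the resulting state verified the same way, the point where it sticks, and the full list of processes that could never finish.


DENY. Granting would leave the state unsafe.
Key observation: the wall is res2: completing T_d, T_e brings the pool only to (1, 6, 6), and all the rest need more.
On the post-grant state, T_d, T_e is a maximal run — nothing extends it. Check, step by step:
  pool = (1, 3, 1)
  run T_d (needs (1, 3, 1), free (1, 3, 1)); after release of (0, 3, 3) the pool is (1, 6, 4)
  run T_e (needs (1, 1, 3), free (1, 6, 4)); after release of (0, 0, 2) the pool is (1, 6, 6)
  blocked: T_b wants (5, 4, 3), pool (1, 6, 6) — not enough res2
  blocked: T_h wants (5, 7, 0), pool (1, 6, 6) — not enough res2 and res3
  blocked: T_a wants (2, 2, 2), pool (1, 6, 6) — not enough res2
  blocked: T_i wants (2, 1, 4), pool (1, 6, 6) — not enough res2
  blocked: T_g wants (3, 7, 3), pool (1, 6, 6) — not enough res2 and res3
Processes that could never finish after the grant: T_b, T_h, T_a, T_i and T_g.


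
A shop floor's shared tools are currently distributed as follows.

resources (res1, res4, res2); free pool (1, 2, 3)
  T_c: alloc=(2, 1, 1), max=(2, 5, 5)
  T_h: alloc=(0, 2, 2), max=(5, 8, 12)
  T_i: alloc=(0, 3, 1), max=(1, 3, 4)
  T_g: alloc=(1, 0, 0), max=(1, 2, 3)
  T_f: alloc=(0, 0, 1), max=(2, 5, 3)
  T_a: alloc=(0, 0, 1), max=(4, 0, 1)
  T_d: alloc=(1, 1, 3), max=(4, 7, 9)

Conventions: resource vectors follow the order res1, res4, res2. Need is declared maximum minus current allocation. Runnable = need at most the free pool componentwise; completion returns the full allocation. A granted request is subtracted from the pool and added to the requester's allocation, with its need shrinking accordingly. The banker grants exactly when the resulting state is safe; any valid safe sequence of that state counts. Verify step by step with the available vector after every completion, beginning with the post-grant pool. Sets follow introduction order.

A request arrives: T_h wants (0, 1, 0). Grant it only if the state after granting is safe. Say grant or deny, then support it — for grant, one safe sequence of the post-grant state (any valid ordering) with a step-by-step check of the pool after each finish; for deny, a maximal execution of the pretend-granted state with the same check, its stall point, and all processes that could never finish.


DENY — the pretend-granted state is unsafe.
Key observation: after T_i, T_g, T_c, T_a, T_f the pool peaks at (4, 5, 7), and each blocked process is short somewhere: T_h on res1, res2; T_d on res4.
On the post-grant state, T_i, T_g, T_c, T_a, T_f is a maximal run — nothing extends it. Check, step by step:
  pool = (1, 1, 3)
  T_i needs (1, 0, 3) <= (1, 1, 3) -> finishes; pool += (0, 3, 1) = (1, 4, 4)
  T_g needs (0, 2, 3) <= (1, 4, 4) -> finishes; pool += (1, 0, 0) = (2, 4, 4)
  T_c needs (0, 4, 4) <= (2, 4, 4) -> finishes; pool += (2, 1, 1) = (4, 5, 5)
  T_a needs (4, 0, 0) <= (4, 5, 5) -> finishes; pool += (0, 0, 1) = (4, 5, 6)
  T_f needs (2, 5, 2) <= (4, 5, 6) -> finishes; pool += (0, 0, 1) = (4, 5, 7)
  T_h cannot run: need (5, 5, 10) vs free (4, 5, 7) (insufficient res1 and res2)
  T_d cannot run: need (3, 6, 6) vs free (4, 5, 7) (insufficient res4)
Had the request been granted, T_h and T_d could never finish.


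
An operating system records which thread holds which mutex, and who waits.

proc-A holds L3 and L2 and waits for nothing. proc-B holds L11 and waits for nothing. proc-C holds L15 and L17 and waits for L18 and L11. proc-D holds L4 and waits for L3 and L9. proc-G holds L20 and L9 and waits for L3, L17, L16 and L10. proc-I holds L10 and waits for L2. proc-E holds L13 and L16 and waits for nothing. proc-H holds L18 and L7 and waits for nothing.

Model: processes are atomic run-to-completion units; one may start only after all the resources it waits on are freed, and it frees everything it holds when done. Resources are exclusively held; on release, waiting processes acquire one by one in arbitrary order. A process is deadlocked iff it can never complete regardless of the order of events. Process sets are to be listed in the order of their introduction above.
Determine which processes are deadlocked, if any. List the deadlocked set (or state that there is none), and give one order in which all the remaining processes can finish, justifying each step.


No process is deadlocked.
Key observation: although several processes wait, no cycle exists — each chain bottoms out at a free runner.
The rest can finish in the order proc-H, proc-A, proc-E, proc-B, proc-I, proc-C, proc-G, proc-D.
Step-by-step check:
  proc-H waits on nothing -> runs at once and releases L18 and L7
  proc-A waits on nothing -> runs at once and releases L3 and L2
  proc-E waits on nothing -> runs at once and releases L13 and L16
  proc-B waits on nothing -> runs at once and releases L11
  run proc-I (all its waits — L2 — are resolved); releases L10
  run proc-C (all its waits — L18 and L11 — are resolved); releases L15 and L17
  run proc-G (all its waits — L3, L17, L16 and L10 — are resolved); releases L20 and L9
  run proc-D (all its waits — L3 and L9 — are resolved); releases L4


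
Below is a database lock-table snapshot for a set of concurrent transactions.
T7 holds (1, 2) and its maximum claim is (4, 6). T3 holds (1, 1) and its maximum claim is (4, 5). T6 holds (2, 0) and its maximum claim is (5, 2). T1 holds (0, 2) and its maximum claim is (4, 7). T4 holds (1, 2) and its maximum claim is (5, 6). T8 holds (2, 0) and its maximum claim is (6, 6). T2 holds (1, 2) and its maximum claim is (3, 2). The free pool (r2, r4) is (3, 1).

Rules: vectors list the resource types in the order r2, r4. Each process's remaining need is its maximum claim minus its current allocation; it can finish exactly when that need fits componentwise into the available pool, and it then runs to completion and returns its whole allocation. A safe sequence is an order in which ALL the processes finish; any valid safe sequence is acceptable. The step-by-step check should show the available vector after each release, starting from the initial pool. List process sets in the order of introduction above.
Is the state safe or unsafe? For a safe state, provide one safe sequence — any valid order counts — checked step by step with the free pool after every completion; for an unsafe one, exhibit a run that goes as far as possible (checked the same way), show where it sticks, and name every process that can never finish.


The state is UNSAFE.
Key observation: no order helps: past T2, T6, the free pool tops out at (6, 3), below what each blocked process needs in r4.
The run T2, T6 cannot be extended any further. Verifying each step:
  pool = (3, 1)
  run T2 (needs (2, 0), free (3, 1)); after release of (1, 2) the pool is (4, 3)
  run T6 (needs (3, 2), free (4, 3)); after release of (2, 0) the pool is (6, 3)
  blocked: T7 wants (3, 4), pool (6, 3) — not enough r4
  blocked: T3 wants (3, 4), pool (6, 3) — not enough r4
  blocked: T1 wants (4, 5), pool (6, 3) — not enough r4
  blocked: T4 wants (4, 4), pool (6, 3) — not enough r4
  blocked: T8 wants (4, 6), pool (6, 3) — not enough r4
Permanently blocked: T7, T3, T1, T4 and T8.


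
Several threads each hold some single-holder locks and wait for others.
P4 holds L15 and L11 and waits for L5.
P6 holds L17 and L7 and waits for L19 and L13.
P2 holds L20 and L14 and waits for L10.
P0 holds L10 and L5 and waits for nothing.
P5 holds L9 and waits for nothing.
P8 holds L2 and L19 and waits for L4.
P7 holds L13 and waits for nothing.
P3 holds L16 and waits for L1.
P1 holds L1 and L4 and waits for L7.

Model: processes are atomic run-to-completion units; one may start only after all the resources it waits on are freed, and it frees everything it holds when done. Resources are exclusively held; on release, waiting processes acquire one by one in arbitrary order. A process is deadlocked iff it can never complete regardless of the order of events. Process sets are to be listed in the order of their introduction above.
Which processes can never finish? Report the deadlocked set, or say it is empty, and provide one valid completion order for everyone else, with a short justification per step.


Deadlocked: P6, P8, P3 and P1.
Key observation: P6 -> P8 -> P1 -> P6 is a circular wait — nothing in it can go first; P3 waits into the deadlock from upstream.
The rest can finish in the order P5, P0, P4, P2, P7.
Step-by-step check:
  P5: no waits; runs immediately, freeing L9
  P0: no waits; runs immediately, freeing L10 and L5
  run P4 (all its waits — L5 — are resolved); releases L15 and L11
  run P2 (all its waits — L10 — are resolved); releases L20 and L14
  P7: no waits; runs immediately, freeing L13


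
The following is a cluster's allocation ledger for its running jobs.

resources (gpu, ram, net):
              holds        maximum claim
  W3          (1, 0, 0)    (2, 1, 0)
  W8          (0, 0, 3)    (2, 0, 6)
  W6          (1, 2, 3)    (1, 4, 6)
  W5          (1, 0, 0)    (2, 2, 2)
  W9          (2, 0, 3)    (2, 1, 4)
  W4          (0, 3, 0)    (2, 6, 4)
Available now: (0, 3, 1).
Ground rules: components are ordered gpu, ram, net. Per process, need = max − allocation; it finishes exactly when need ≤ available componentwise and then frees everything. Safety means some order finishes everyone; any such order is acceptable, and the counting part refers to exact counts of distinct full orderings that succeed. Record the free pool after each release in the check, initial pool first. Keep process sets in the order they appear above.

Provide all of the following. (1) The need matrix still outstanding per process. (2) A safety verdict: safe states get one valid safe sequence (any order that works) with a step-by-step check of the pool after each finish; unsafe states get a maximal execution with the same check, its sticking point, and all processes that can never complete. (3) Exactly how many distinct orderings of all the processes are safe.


(1) Outstanding need per process (order gpu, ram, net):
  W3: (1, 1, 0)
  W8: (2, 0, 3)
  W6: (0, 2, 3)
  W5: (1, 2, 2)
  W9: (0, 1, 1)
  W4: (2, 3, 4)
(2) SAFE. One safe sequence: W9, W8, W5, W3, W6, W4.
Key observation: the order's first zero-slack moment is W9 ((0, 1, 1) needed, (0, 3, 1) free — a requested resource with nothing to spare).
Check, step by step:
  pool = (0, 3, 1)
  run W9 (needs (0, 1, 1), free (0, 3, 1)); after release of (2, 0, 3) the pool is (2, 3, 4)
  run W8 (needs (2, 0, 3), free (2, 3, 4)); after release of (0, 0, 3) the pool is (2, 3, 7)
  run W5 (needs (1, 2, 2), free (2, 3, 7)); after release of (1, 0, 0) the pool is (3, 3, 7)
  run W3 (needs (1, 1, 0), free (3, 3, 7)); after release of (1, 0, 0) the pool is (4, 3, 7)
  run W6 (needs (0, 2, 3), free (4, 3, 7)); after release of (1, 2, 3) the pool is (5, 5, 10)
  run W4 (needs (2, 3, 4), free (5, 5, 10)); after release of (0, 3, 0) the pool is (5, 8, 10)
(3) Exactly 120 of the possible complete orderings are safe sequences.


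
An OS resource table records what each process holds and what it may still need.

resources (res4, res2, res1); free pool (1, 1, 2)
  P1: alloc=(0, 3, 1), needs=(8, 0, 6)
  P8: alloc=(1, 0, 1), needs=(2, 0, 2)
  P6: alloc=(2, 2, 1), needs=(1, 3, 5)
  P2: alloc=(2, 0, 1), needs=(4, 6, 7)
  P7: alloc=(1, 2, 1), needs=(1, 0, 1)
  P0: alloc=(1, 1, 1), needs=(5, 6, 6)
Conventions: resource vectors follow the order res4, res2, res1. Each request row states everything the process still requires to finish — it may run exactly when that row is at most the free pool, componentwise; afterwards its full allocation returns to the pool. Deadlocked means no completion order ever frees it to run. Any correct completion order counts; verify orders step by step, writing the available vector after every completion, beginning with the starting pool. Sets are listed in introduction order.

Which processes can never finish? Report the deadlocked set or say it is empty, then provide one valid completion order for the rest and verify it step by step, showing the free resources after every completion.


Deadlocked: P1, P6, P2 and P0.
Key observation: once P7, P8 finish, the pool peaks at (3, 3, 4) — and every remaining process still needs more res1 than that.
One completion order for the rest: P7, P8. Step-by-step check:
  pool = (1, 1, 2)
  P7 needs (1, 0, 1) <= (1, 1, 2) -> finishes; pool += (1, 2, 1) = (2, 3, 3)
  P8 needs (2, 0, 2) <= (2, 3, 3) -> finishes; pool += (1, 0, 1) = (3, 3, 4)
The blocked processes can never fit:
  P1 still needs (8, 0, 6) but only (3, 3, 4) is free — short on res4 and res1
  P6 still needs (1, 3, 5) but only (3, 3, 4) is free — short on res1
  P2 still needs (4, 6, 7) but only (3, 3, 4) is free — short on res4, res2 and res1
  P0 still needs (5, 6, 6) but only (3, 3, 4) is free — short on res4, res2 and res1


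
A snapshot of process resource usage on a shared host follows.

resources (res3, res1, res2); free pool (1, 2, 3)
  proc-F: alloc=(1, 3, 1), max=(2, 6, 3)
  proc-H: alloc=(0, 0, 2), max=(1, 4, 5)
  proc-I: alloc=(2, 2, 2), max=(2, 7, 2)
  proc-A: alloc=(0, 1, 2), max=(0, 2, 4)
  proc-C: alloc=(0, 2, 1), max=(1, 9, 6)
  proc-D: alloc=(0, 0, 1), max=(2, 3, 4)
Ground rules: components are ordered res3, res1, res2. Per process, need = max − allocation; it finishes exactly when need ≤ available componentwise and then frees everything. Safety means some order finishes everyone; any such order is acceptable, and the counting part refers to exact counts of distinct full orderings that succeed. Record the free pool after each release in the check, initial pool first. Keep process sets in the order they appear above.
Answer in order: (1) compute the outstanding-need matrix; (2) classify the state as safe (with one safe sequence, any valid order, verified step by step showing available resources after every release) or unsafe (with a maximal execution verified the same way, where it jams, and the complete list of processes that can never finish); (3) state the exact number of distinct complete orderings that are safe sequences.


(1) Need matrix, components ordered res3, res1, res2:
  proc-F: (1, 3, 2)
  proc-H: (1, 4, 3)
  proc-I: (0, 5, 0)
  proc-A: (0, 1, 2)
  proc-C: (1, 7, 5)
  proc-D: (2, 3, 3)
(2) The state is SAFE; one workable sequence: proc-A, proc-F, proc-I, proc-H, proc-D, proc-C.
Key observation: the order's first zero-slack moment is proc-F ((1, 3, 2) needed, (1, 3, 5) free — a requested resource with nothing to spare).
Check, step by step:
  pool = (1, 2, 3)
  proc-A needs (0, 1, 2) <= (1, 2, 3) -> finishes; pool += (0, 1, 2) = (1, 3, 5)
  proc-F needs (1, 3, 2) <= (1, 3, 5) -> finishes; pool += (1, 3, 1) = (2, 6, 6)
  proc-I needs (0, 5, 0) <= (2, 6, 6) -> finishes; pool += (2, 2, 2) = (4, 8, 8)
  proc-H needs (1, 4, 3) <= (4, 8, 8) -> finishes; pool += (0, 0, 2) = (4, 8, 10)
  proc-D needs (2, 3, 3) <= (4, 8, 10) -> finishes; pool += (0, 0, 1) = (4, 8, 11)
  proc-C needs (1, 7, 5) <= (4, 8, 11) -> finishes; pool += (0, 2, 1) = (4, 10, 12)
(3) Precisely 12 of the possible complete orderings are safe sequences.


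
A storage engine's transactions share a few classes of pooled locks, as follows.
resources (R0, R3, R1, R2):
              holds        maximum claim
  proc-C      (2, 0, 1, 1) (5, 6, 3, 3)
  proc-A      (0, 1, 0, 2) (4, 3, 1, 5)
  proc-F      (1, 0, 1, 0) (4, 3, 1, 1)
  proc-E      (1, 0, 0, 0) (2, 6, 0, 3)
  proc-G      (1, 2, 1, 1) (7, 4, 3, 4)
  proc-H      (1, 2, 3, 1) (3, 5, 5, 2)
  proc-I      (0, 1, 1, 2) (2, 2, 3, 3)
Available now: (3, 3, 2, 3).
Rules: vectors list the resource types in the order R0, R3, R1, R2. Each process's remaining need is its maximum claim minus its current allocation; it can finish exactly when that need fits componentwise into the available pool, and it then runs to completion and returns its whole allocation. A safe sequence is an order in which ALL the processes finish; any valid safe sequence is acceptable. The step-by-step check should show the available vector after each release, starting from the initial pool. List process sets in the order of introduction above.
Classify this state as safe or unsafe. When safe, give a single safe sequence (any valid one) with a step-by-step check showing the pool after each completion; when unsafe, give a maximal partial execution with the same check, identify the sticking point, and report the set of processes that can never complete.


SAFE — a valid safe sequence is proc-I, proc-H, proc-F, proc-C, proc-A, proc-G, proc-E.
Key observation: at proc-I the run first touches a limit — (2, 1, 2, 1) against (3, 3, 2, 3), exact on a resource it actually requests.
Walking it through:
  pool = (3, 3, 2, 3)
  proc-I: need (2, 1, 2, 1) fits (3, 3, 2, 3); releases (0, 1, 1, 2), pool now (3, 4, 3, 5)
  proc-H: need (2, 3, 2, 1) fits (3, 4, 3, 5); releases (1, 2, 3, 1), pool now (4, 6, 6, 6)
  proc-F: need (3, 3, 0, 1) fits (4, 6, 6, 6); releases (1, 0, 1, 0), pool now (5, 6, 7, 6)
  proc-C: need (3, 6, 2, 2) fits (5, 6, 7, 6); releases (2, 0, 1, 1), pool now (7, 6, 8, 7)
  proc-A: need (4, 2, 1, 3) fits (7, 6, 8, 7); releases (0, 1, 0, 2), pool now (7, 7, 8, 9)
  proc-G: need (6, 2, 2, 3) fits (7, 7, 8, 9); releases (1, 2, 1, 1), pool now (8, 9, 9, 10)
  proc-E: need (1, 6, 0, 3) fits (8, 9, 9, 10); releases (1, 0, 0, 0), pool now (9, 9, 9, 10)


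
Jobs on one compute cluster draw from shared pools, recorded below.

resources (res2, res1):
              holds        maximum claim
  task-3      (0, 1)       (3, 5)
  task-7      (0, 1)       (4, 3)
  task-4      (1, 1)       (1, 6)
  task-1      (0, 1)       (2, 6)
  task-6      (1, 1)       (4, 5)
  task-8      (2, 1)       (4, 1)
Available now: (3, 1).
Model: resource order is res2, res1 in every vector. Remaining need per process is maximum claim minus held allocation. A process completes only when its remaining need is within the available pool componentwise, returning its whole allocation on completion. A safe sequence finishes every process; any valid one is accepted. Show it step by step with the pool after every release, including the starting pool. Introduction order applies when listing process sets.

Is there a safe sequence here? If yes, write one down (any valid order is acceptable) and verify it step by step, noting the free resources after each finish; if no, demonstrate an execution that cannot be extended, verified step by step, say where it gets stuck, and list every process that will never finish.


The state is UNSAFE.
Key observation: the wall is res1: completing task-8, task-7 brings the pool only to (5, 3), and all the rest need more.
A maximal execution: task-8, task-7 — then nothing else fits. Check, step by step:
  pool = (3, 1)
  task-8: need (2, 0) fits (3, 1); releases (2, 1), pool now (5, 2)
  task-7: need (4, 2) fits (5, 2); releases (0, 1), pool now (5, 3)
  blocked: task-3 wants (3, 4), pool (5, 3) — not enough res1
  blocked: task-4 wants (0, 5), pool (5, 3) — not enough res1
  blocked: task-1 wants (2, 5), pool (5, 3) — not enough res1
  blocked: task-6 wants (3, 4), pool (5, 3) — not enough res1
Never able to finish: task-3, task-4, task-1 and task-6.


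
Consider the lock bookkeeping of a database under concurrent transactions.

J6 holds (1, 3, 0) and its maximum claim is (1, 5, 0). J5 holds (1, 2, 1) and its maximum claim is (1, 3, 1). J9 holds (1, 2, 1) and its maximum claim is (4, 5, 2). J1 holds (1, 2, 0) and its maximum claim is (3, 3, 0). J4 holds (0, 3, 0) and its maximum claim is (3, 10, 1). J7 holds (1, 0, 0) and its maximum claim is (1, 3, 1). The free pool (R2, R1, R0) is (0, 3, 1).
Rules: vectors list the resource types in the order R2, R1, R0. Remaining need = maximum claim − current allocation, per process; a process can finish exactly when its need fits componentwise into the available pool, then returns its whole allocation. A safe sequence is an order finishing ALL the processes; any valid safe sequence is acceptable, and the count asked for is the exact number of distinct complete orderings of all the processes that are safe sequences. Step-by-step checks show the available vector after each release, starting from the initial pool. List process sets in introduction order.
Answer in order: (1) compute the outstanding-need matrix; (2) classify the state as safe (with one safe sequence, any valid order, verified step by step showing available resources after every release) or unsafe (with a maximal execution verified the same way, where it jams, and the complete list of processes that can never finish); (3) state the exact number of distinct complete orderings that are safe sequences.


(1) Remaining need (order R2, R1, R0):
  J6: (0, 2, 0)
  J5: (0, 1, 0)
  J9: (3, 3, 1)
  J1: (2, 1, 0)
  J4: (3, 7, 1)
  J7: (0, 3, 1)
(2) SAFE — a valid safe sequence is J6, J5, J7, J1, J4, J9.
Key observation: no step in this order meets a requested resource exactly; the smallest headroom is 1, first reached at J6 (need (0, 2, 0), pool (0, 3, 1)).
Check, step by step:
  pool = (0, 3, 1)
  run J6 (needs (0, 2, 0), free (0, 3, 1)); after release of (1, 3, 0) the pool is (1, 6, 1)
  run J5 (needs (0, 1, 0), free (1, 6, 1)); after release of (1, 2, 1) the pool is (2, 8, 2)
  run J7 (needs (0, 3, 1), free (2, 8, 2)); after release of (1, 0, 0) the pool is (3, 8, 2)
  run J1 (needs (2, 1, 0), free (3, 8, 2)); after release of (1, 2, 0) the pool is (4, 10, 2)
  run J4 (needs (3, 7, 1), free (4, 10, 2)); after release of (0, 3, 0) the pool is (4, 13, 2)
  run J9 (needs (3, 3, 1), free (4, 13, 2)); after release of (1, 2, 1) the pool is (5, 15, 3)
(3) Exactly 72 of the possible complete orderings are safe sequences.


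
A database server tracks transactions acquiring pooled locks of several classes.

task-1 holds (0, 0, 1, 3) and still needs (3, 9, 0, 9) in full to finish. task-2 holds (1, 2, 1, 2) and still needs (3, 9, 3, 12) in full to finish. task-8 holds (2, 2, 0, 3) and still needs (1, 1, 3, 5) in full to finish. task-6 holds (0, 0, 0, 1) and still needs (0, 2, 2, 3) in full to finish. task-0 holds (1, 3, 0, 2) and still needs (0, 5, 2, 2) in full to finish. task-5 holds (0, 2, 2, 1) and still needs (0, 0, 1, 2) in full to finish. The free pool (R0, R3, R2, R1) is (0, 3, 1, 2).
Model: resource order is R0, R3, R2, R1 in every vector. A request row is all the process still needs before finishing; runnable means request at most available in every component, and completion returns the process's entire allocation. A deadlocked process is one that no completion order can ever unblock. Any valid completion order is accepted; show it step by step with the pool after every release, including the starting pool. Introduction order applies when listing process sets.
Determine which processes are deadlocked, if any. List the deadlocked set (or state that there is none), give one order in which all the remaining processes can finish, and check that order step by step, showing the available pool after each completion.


No process is deadlocked.
Key observation: the pool covers task-5 at once, and every later process fits after earlier releases.
A valid finishing order for the others: task-5, task-6, task-0, task-8, task-1, task-2. Step-by-step check:
  pool = (0, 3, 1, 2)
  run task-5 (needs (0, 0, 1, 2), free (0, 3, 1, 2)); after release of (0, 2, 2, 1) the pool is (0, 5, 3, 3)
  run task-6 (needs (0, 2, 2, 3), free (0, 5, 3, 3)); after release of (0, 0, 0, 1) the pool is (0, 5, 3, 4)
  run task-0 (needs (0, 5, 2, 2), free (0, 5, 3, 4)); after release of (1, 3, 0, 2) the pool is (1, 8, 3, 6)
  run task-8 (needs (1, 1, 3, 5), free (1, 8, 3, 6)); after release of (2, 2, 0, 3) the pool is (3, 10, 3, 9)
  run task-1 (needs (3, 9, 0, 9), free (3, 10, 3, 9)); after release of (0, 0, 1, 3) the pool is (3, 10, 4, 12)
  run task-2 (needs (3, 9, 3, 12), free (3, 10, 4, 12)); after release of (1, 2, 1, 2) the pool is (4, 12, 5, 14)
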